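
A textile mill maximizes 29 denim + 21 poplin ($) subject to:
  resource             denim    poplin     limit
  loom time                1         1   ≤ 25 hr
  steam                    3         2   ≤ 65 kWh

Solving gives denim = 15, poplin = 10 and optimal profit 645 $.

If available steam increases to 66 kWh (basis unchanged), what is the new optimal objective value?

At the optimum: loom time uses 25 of 25 (binding); steam uses 65 of 65 (binding).
The binding rows give the dual system: 1·y_loom time + 3·y_steam = 29 and 1·y_loom time + 2·y_steam = 21.
This yields shadow prices y_loom time = 5, y_steam = 8.
Δz = y_steam·Δb = 8 × (1) = 8, so new z* = 645 + 8 = 653.

653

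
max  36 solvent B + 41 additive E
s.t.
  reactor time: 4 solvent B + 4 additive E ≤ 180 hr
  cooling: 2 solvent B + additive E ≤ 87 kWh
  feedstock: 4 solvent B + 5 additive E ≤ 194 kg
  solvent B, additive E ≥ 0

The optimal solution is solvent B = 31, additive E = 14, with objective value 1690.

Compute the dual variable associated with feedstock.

5

Binding: reactor time and feedstock. Non-binding: cooling (11 unused).
Slack constraints have shadow price 0 (complementary slackness).
The binding rows give the dual system: 4·y_reactor time + 4·y_feedstock = 36 and 4·y_reactor time + 5·y_feedstock = 41.
Solving: y_reactor time = 4, y_feedstock = 5.
Shadow price of feedstock = 5.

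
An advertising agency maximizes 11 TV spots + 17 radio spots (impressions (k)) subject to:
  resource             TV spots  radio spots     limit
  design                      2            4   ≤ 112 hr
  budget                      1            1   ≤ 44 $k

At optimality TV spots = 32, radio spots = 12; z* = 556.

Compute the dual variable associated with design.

3

Check each constraint at x*: design 112/112 (tight); budget 44/44 (tight).
From A_Bᵀ y = c: 2·y_design + 1·y_budget = 11; 4·y_design + 1·y_budget = 17.
This yields shadow prices y_design = 3, y_budget = 5.
Shadow price of design = 3.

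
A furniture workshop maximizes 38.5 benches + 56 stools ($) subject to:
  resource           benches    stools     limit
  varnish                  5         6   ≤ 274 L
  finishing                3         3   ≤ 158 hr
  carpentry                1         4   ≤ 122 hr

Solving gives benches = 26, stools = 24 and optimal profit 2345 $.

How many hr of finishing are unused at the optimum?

8

finishing used = 3·26 + 3·24 = 150; slack = 158 − 150 = 8.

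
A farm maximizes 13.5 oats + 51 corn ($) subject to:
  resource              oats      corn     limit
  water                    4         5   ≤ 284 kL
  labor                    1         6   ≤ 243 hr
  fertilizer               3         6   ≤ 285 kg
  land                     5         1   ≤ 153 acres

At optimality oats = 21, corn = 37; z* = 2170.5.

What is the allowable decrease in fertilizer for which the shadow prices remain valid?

Binding constraints: labor, fertilizer. The basis is B = [[1,6],[3,6]] with det -12.
Per unit decrease in fertilizer, x* moves by d = (-0.5, 0.0833).
The basis stays optimal until oats reaches 0; allowable decrease = 42 kg.

42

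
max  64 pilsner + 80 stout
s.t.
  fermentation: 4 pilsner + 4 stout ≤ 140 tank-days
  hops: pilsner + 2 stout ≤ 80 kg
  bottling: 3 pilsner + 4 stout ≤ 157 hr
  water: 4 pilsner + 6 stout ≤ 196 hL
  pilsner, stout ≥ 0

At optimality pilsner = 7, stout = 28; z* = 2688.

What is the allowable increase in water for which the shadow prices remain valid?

14

Binding constraints: fermentation, water. The basis is B = [[4,4],[4,6]] with det 8.
Per unit increase in water, x* moves by d = (-0.5, 0.5).
The basis stays optimal until pilsner reaches 0; allowable increase = 14 hL.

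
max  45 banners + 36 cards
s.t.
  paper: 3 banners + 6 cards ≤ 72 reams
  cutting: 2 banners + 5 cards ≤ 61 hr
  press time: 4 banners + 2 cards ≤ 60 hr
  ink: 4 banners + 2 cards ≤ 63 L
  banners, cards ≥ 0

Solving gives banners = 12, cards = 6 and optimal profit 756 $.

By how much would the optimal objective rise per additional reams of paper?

Check each constraint at x*: paper 72/72 (tight); cutting 54/61 (slack 7); press time 60/60 (tight); ink 60/63 (slack 3).
Since cutting, ink are not tight, their duals are 0.
The binding rows give the dual system: 3·y_paper + 4·y_press time = 45 and 6·y_paper + 2·y_press time = 36.
This yields shadow prices y_paper = 3, y_press time = 9.
Shadow price of paper = 3.

3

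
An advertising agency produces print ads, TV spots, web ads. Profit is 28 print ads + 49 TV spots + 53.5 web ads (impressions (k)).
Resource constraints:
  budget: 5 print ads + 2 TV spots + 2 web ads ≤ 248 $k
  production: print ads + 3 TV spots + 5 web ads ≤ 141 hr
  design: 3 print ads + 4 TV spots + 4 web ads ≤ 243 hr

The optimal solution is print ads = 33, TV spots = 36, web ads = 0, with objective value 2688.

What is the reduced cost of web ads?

Check each constraint at x*: budget 237/248 (slack 11); production 141/141 (tight); design 243/243 (tight).
By complementary slackness, y = 0 for the non-binding constraint.
From A_Bᵀ y = c: 1·y_production + 3·y_design = 28; 3·y_production + 4·y_design = 49.
→ y_production = 7 and y_design = 7.
Reduced cost of web ads: c₃ − yᵀa₃ = 53.5 − (7·5 + 7·4) = 53.5 − 63 = -9.5.

-9.5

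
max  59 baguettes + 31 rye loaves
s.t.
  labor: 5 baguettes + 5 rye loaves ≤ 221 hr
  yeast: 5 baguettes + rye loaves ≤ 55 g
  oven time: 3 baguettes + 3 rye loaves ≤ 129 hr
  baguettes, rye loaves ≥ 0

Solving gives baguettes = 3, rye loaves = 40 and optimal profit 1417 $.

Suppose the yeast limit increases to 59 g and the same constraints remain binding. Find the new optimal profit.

1445

Binding: yeast and oven time. Non-binding: labor (6 unused).
Since labor is not tight, its dual is 0.
From A_Bᵀ y = c: 5·y_yeast + 3·y_oven time = 59; 1·y_yeast + 3·y_oven time = 31.
Solving: y_yeast = 7, y_oven time = 8.
Δz = y_yeast·Δb = 7 × (4) = 28, so new z* = 1417 + 28 = 1445.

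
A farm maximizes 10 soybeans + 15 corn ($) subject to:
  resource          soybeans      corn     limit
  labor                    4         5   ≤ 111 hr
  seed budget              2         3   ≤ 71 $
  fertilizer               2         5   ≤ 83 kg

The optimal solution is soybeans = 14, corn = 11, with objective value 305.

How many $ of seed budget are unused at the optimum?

10

seed budget used = 2·14 + 3·11 = 61; slack = 71 − 61 = 10.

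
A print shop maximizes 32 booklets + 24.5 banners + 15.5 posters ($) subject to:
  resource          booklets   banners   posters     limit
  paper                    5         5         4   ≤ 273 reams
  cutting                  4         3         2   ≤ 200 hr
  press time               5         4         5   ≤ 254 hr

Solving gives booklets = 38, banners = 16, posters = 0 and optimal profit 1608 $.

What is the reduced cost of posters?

-5.5

At the optimum: paper uses 270 of 273 (slack = 3); cutting uses 200 of 200 (binding); press time uses 254 of 254 (binding).
Since paper is not tight, its dual is 0.
Dual feasibility on the basic columns requires 4·y_cutting + 5·y_press time = 32, 3·y_cutting + 4·y_press time = 24.5.
This yields shadow prices y_cutting = 5.5, y_press time = 2.
Reduced cost of posters: c₃ − yᵀa₃ = 15.5 − (5.5·2 + 2·5) = 15.5 − 21 = -5.5.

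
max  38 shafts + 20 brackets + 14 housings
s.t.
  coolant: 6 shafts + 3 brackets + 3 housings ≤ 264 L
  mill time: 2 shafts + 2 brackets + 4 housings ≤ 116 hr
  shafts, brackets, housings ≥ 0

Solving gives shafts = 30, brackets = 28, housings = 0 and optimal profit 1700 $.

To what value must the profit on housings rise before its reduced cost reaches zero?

22

At the optimum: coolant uses 264 of 264 (binding); mill time uses 116 of 116 (binding).
From A_Bᵀ y = c: 6·y_coolant + 2·y_mill time = 38; 3·y_coolant + 2·y_mill time = 20.
→ y_coolant = 6 and y_mill time = 1.
housings enters the basis when its profit ≥ yᵀa₃ = 6·3 + 1·4 = 22.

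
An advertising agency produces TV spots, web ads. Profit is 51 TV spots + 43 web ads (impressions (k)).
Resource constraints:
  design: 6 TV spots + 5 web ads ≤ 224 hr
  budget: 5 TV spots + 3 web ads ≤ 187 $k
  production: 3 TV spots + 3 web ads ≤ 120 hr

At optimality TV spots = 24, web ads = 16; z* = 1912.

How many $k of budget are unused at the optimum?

budget used = 5·24 + 3·16 = 168; slack = 187 − 168 = 19.

19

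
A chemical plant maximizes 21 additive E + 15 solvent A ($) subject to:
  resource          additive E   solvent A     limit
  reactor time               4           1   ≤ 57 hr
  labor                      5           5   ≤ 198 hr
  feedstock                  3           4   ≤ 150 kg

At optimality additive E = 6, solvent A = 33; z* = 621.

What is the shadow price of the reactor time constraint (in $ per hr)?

Binding: reactor time and feedstock. Non-binding: labor (3 unused).
By complementary slackness, y = 0 for the non-binding constraint.
The binding rows give the dual system: 4·y_reactor time + 3·y_feedstock = 21 and 1·y_reactor time + 4·y_feedstock = 15.
Solving: y_reactor time = 3, y_feedstock = 3.
Shadow price of reactor time = 3.

3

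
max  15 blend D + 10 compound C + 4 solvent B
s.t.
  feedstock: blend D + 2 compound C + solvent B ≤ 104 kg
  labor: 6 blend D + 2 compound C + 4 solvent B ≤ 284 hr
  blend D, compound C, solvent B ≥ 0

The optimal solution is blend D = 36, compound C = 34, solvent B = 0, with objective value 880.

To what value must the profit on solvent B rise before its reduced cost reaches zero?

Check each constraint at x*: feedstock 104/104 (tight); labor 284/284 (tight).
Dual feasibility on the basic columns requires 1·y_feedstock + 6·y_labor = 15, 2·y_feedstock + 2·y_labor = 10.
This yields shadow prices y_feedstock = 3, y_labor = 2.
solvent B enters the basis when its profit ≥ yᵀa₃ = 3·1 + 2·4 = 11.

11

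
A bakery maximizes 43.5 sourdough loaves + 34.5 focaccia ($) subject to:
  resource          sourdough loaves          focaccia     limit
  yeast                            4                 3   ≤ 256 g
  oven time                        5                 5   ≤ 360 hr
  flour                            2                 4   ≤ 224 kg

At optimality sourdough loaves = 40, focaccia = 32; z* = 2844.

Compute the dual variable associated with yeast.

9

At the optimum: yeast uses 256 of 256 (binding); oven time uses 360 of 360 (binding); flour uses 208 of 224 (slack = 16).
By complementary slackness, y = 0 for the non-binding constraint.
From A_Bᵀ y = c: 4·y_yeast + 5·y_oven time = 43.5; 3·y_yeast + 5·y_oven time = 34.5.
This yields shadow prices y_yeast = 9, y_oven time = 1.5.
Shadow price of yeast = 9.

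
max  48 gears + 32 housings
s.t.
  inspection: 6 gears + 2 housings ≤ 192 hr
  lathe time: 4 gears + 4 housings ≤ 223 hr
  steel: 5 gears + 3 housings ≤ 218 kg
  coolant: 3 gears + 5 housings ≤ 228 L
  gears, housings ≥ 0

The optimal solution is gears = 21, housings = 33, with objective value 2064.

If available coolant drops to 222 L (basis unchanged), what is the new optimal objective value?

Binding: inspection and coolant. Non-binding: lathe time (7 unused), steel (14 unused).
Since lathe time, steel are not tight, their duals are 0.
From A_Bᵀ y = c: 6·y_inspection + 3·y_coolant = 48; 2·y_inspection + 5·y_coolant = 32.
This yields shadow prices y_inspection = 6, y_coolant = 4.
Δz = y_coolant·Δb = 4 × (-6) = -24, so new z* = 2064 − 24 = 2040.

2040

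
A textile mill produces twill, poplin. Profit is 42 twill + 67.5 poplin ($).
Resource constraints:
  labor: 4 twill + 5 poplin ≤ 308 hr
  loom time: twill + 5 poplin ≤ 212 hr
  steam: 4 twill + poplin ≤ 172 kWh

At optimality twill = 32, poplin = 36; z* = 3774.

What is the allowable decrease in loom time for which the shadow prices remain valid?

7.5

Binding constraints: labor, loom time. The basis is B = [[4,5],[1,5]] with det 15.
Per unit decrease in loom time, x* moves by d = (0.3333, -0.2667).
The basis stays optimal until steam becomes binding; allowable decrease = 7.5 hr.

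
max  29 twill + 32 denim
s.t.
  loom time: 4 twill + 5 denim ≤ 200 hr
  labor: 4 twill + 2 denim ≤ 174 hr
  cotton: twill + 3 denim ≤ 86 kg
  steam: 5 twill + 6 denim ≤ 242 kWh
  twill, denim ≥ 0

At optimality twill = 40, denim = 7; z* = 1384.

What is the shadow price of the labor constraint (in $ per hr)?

1

At the optimum: loom time uses 195 of 200 (slack = 5); labor uses 174 of 174 (binding); cotton uses 61 of 86 (slack = 25); steam uses 242 of 242 (binding).
By complementary slackness, y = 0 for the non-binding constraints.
Dual feasibility on the basic columns requires 4·y_labor + 5·y_steam = 29, 2·y_labor + 6·y_steam = 32.
This yields shadow prices y_labor = 1, y_steam = 5.
Shadow price of labor = 1.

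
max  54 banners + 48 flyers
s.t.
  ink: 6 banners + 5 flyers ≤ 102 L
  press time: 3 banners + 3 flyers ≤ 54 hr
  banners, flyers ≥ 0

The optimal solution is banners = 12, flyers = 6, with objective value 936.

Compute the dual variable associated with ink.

At the optimum: ink uses 102 of 102 (binding); press time uses 54 of 54 (binding).
From A_Bᵀ y = c: 6·y_ink + 3·y_press time = 54; 5·y_ink + 3·y_press time = 48.
Solving: y_ink = 6, y_press time = 6.
Shadow price of ink = 6.

6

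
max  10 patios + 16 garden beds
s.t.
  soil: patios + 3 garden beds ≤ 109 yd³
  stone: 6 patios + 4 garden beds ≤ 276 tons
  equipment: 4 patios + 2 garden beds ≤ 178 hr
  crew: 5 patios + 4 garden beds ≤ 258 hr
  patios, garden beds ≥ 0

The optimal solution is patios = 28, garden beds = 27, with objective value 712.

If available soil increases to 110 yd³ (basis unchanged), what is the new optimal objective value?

716

Check each constraint at x*: soil 109/109 (tight); stone 276/276 (tight); equipment 166/178 (slack 12); crew 248/258 (slack 10).
By complementary slackness, y = 0 for the non-binding constraints.
Dual feasibility on the basic columns requires 1·y_soil + 6·y_stone = 10, 3·y_soil + 4·y_stone = 16.
Solving: y_soil = 4, y_stone = 1.
Δz = y_soil·Δb = 4 × (1) = 4, so new z* = 712 + 4 = 716.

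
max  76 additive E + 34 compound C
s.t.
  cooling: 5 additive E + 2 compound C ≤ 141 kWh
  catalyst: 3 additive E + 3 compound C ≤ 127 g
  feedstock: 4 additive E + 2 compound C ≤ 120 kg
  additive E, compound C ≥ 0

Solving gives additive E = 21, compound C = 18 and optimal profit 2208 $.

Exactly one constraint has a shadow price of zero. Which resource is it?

cooling: 141/141 (binding)
catalyst: 117/127 (slack 10)
feedstock: 120/120 (binding)
By complementary slackness, a constraint with positive slack has shadow price 0 → catalyst.

catalyst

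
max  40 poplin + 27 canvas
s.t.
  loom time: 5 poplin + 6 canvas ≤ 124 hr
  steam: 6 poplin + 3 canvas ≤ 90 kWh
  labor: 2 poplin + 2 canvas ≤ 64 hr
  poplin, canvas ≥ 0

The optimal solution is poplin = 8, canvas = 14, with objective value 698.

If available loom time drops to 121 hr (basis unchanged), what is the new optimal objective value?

Binding: loom time and steam. Non-binding: labor (20 unused).
Since labor is not tight, its dual is 0.
Dual feasibility on the basic columns requires 5·y_loom time + 6·y_steam = 40, 6·y_loom time + 3·y_steam = 27.
Solving: y_loom time = 2, y_steam = 5.
Δz = y_loom time·Δb = 2 × (-3) = -6, so new z* = 698 − 6 = 692.

692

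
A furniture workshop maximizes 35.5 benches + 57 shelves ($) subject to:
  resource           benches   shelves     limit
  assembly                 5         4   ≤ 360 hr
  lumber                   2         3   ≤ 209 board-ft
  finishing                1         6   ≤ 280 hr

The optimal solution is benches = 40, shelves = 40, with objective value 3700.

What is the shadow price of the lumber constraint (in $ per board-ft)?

At the optimum: assembly uses 360 of 360 (binding); lumber uses 200 of 209 (slack = 9); finishing uses 280 of 280 (binding).
Slack constraints have shadow price 0 (complementary slackness).
The binding rows give the dual system: 5·y_assembly + 1·y_finishing = 35.5 and 4·y_assembly + 6·y_finishing = 57.
Solving: y_assembly = 6, y_finishing = 5.5.
Shadow price of lumber = 0.

0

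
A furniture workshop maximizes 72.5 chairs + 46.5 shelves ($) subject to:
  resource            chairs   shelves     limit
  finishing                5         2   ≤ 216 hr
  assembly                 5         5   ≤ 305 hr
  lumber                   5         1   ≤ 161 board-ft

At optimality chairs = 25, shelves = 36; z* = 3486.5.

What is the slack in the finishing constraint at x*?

19

finishing used = 5·25 + 2·36 = 197; slack = 216 − 197 = 19.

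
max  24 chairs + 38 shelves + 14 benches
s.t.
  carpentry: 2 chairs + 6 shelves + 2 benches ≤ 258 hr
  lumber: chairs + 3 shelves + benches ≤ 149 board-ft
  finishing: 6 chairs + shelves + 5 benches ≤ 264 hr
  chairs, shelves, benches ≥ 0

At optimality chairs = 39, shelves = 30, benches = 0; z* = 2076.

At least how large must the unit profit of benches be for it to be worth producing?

At the optimum: carpentry uses 258 of 258 (binding); lumber uses 129 of 149 (slack = 20); finishing uses 264 of 264 (binding).
By complementary slackness, y = 0 for the non-binding constraint.
Dual feasibility on the basic columns requires 2·y_carpentry + 6·y_finishing = 24, 6·y_carpentry + 1·y_finishing = 38.
→ y_carpentry = 6 and y_finishing = 2.
benches enters the basis when its profit ≥ yᵀa₃ = 6·2 + 2·5 = 22.

22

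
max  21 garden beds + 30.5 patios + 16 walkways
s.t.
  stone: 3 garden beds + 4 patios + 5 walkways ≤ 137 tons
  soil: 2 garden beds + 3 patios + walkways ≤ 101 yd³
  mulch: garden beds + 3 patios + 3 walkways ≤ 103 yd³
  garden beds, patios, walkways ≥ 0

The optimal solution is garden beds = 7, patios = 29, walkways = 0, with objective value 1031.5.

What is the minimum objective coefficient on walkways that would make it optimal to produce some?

17.5

At the optimum: stone uses 137 of 137 (binding); soil uses 101 of 101 (binding); mulch uses 94 of 103 (slack = 9).
Since mulch is not tight, its dual is 0.
The binding rows give the dual system: 3·y_stone + 2·y_soil = 21 and 4·y_stone + 3·y_soil = 30.5.
→ y_stone = 2 and y_soil = 7.5.
walkways enters the basis when its profit ≥ yᵀa₃ = 2·5 + 7.5·1 = 17.5.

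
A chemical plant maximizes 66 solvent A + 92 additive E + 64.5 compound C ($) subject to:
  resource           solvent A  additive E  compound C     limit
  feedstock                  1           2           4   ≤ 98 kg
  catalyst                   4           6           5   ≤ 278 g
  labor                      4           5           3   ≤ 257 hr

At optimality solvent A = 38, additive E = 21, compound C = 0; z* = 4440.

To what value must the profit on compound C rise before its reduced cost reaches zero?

68.5

Check each constraint at x*: feedstock 80/98 (slack 18); catalyst 278/278 (tight); labor 257/257 (tight).
By complementary slackness, y = 0 for the non-binding constraint.
Dual feasibility on the basic columns requires 4·y_catalyst + 4·y_labor = 66, 6·y_catalyst + 5·y_labor = 92.
→ y_catalyst = 9.5 and y_labor = 7.
compound C enters the basis when its profit ≥ yᵀa₃ = 9.5·5 + 7·3 = 68.5.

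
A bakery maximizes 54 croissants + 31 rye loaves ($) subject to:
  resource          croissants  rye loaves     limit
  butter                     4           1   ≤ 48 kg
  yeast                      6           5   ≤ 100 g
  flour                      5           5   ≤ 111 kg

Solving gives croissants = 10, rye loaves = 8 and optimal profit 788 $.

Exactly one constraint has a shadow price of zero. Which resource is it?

butter: 48/48 (binding)
yeast: 100/100 (binding)
flour: 90/111 (slack 21)
By complementary slackness, a constraint with positive slack has shadow price 0 → flour.

flour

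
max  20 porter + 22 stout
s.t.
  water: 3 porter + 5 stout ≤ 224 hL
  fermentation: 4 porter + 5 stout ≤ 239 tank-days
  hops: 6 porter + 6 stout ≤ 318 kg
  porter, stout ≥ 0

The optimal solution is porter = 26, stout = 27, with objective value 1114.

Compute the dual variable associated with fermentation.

2

Binding: fermentation and hops. Non-binding: water (11 unused).
By complementary slackness, y = 0 for the non-binding constraint.
Dual feasibility on the basic columns requires 4·y_fermentation + 6·y_hops = 20, 5·y_fermentation + 6·y_hops = 22.
→ y_fermentation = 2 and y_hops = 2.
Shadow price of fermentation = 2.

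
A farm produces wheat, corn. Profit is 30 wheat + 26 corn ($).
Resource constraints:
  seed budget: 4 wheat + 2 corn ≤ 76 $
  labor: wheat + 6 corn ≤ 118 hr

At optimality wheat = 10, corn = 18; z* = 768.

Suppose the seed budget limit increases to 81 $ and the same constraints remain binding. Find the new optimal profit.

Check each constraint at x*: seed budget 76/76 (tight); labor 118/118 (tight).
The binding rows give the dual system: 4·y_seed budget + 1·y_labor = 30 and 2·y_seed budget + 6·y_labor = 26.
→ y_seed budget = 7 and y_labor = 2.
Δz = y_seed budget·Δb = 7 × (5) = 35, so new z* = 768 + 35 = 803.

803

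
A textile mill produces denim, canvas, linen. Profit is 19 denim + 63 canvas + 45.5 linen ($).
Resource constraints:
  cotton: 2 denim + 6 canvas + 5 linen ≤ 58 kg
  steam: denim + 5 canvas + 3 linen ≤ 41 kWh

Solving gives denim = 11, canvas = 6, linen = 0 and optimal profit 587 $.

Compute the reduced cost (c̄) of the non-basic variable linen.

-3.5

At the optimum: cotton uses 58 of 58 (binding); steam uses 41 of 41 (binding).
From A_Bᵀ y = c: 2·y_cotton + 1·y_steam = 19; 6·y_cotton + 5·y_steam = 63.
Solving: y_cotton = 8, y_steam = 3.
Reduced cost of linen: c₃ − yᵀa₃ = 45.5 − (8·5 + 3·3) = 45.5 − 49 = -3.5.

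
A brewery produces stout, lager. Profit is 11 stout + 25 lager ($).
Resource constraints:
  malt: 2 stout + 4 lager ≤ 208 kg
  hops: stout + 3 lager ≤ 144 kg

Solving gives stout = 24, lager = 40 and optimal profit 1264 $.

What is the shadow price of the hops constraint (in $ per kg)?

3

Both malt and hops are binding at x*.
From A_Bᵀ y = c: 2·y_malt + 1·y_hops = 11; 4·y_malt + 3·y_hops = 25.
→ y_malt = 4 and y_hops = 3.
Shadow price of hops = 3.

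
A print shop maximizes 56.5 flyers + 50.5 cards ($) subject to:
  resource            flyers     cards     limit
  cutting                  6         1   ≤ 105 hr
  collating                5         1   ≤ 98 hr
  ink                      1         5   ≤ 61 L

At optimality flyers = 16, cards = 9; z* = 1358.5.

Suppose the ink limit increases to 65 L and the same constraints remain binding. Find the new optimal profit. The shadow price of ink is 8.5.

Δb = 4, so new z* = 1358.5 + (8.5)·(4) = 1358.5 + 34 = 1392.5.

1392.5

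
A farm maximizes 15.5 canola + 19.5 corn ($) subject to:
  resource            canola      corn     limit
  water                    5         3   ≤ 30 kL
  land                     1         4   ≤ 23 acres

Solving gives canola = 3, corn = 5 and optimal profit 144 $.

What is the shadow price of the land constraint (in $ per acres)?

At the optimum: water uses 30 of 30 (binding); land uses 23 of 23 (binding).
The binding rows give the dual system: 5·y_water + 1·y_land = 15.5 and 3·y_water + 4·y_land = 19.5.
This yields shadow prices y_water = 2.5, y_land = 3.
Shadow price of land = 3.

3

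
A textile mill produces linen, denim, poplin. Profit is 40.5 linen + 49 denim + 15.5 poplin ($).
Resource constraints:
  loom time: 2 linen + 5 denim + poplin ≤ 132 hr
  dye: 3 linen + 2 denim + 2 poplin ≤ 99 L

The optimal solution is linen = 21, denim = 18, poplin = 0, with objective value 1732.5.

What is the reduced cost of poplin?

Check each constraint at x*: loom time 132/132 (tight); dye 99/99 (tight).
Dual feasibility on the basic columns requires 2·y_loom time + 3·y_dye = 40.5, 5·y_loom time + 2·y_dye = 49.
→ y_loom time = 6 and y_dye = 9.5.
Reduced cost of poplin: c₃ − yᵀa₃ = 15.5 − (6·1 + 9.5·2) = 15.5 − 25 = -9.5.

-9.5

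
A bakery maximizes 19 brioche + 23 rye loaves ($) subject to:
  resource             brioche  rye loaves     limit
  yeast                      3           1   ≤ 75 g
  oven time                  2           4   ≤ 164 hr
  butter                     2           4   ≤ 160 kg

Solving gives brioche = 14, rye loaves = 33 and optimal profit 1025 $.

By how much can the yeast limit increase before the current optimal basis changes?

165

Binding constraints: yeast, butter. The basis is B = [[3,1],[2,4]] with det 10.
Per unit increase in yeast, x* moves by d = (0.4, -0.2).
The basis stays optimal until rye loaves reaches 0; allowable increase = 165 g.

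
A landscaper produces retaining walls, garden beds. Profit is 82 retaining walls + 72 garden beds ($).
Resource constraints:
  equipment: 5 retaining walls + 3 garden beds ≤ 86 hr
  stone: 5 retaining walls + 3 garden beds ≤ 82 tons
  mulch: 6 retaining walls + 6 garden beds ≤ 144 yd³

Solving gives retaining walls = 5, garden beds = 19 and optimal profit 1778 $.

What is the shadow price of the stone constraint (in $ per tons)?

5

Binding: stone and mulch. Non-binding: equipment (4 unused).
By complementary slackness, y = 0 for the non-binding constraint.
The binding rows give the dual system: 5·y_stone + 6·y_mulch = 82 and 3·y_stone + 6·y_mulch = 72.
→ y_stone = 5 and y_mulch = 9.5.
Shadow price of stone = 5.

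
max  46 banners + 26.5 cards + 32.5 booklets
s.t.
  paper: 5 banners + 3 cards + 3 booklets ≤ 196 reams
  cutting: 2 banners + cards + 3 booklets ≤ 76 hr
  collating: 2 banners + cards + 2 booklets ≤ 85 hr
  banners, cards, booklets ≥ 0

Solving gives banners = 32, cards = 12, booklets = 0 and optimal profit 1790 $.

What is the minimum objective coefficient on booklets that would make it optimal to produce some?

37.5

Binding: paper and cutting. Non-binding: collating (9 unused).
By complementary slackness, y = 0 for the non-binding constraint.
The binding rows give the dual system: 5·y_paper + 2·y_cutting = 46 and 3·y_paper + 1·y_cutting = 26.5.
This yields shadow prices y_paper = 7, y_cutting = 5.5.
booklets enters the basis when its profit ≥ yᵀa₃ = 7·3 + 5.5·3 = 37.5.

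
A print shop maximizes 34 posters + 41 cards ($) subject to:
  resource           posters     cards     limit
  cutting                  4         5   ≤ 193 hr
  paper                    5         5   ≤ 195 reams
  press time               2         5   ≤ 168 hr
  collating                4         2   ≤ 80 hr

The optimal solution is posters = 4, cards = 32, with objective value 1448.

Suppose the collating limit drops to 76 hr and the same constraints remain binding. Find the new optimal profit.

1426

Check each constraint at x*: cutting 176/193 (slack 17); paper 180/195 (slack 15); press time 168/168 (tight); collating 80/80 (tight).
Slack constraints have shadow price 0 (complementary slackness).
The binding rows give the dual system: 2·y_press time + 4·y_collating = 34 and 5·y_press time + 2·y_collating = 41.
This yields shadow prices y_press time = 6, y_collating = 5.5.
Δz = y_collating·Δb = 5.5 × (-4) = -22, so new z* = 1448 − 22 = 1426.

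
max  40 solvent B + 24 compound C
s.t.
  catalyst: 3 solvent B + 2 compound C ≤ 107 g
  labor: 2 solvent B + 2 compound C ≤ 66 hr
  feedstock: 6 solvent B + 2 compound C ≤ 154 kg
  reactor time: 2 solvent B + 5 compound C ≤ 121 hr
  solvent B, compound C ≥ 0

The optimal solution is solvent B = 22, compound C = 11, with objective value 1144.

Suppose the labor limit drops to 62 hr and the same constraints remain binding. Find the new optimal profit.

Check each constraint at x*: catalyst 88/107 (slack 19); labor 66/66 (tight); feedstock 154/154 (tight); reactor time 99/121 (slack 22).
Slack constraints have shadow price 0 (complementary slackness).
From A_Bᵀ y = c: 2·y_labor + 6·y_feedstock = 40; 2·y_labor + 2·y_feedstock = 24.
This yields shadow prices y_labor = 8, y_feedstock = 4.
Δz = y_labor·Δb = 8 × (-4) = -32, so new z* = 1144 − 32 = 1112.

1112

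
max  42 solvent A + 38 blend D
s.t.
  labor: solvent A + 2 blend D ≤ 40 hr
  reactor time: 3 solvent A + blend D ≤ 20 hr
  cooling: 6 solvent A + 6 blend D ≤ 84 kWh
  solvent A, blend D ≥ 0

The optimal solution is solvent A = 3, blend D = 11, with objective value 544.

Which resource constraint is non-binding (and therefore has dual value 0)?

labor: 25/40 (slack 15)
reactor time: 20/20 (binding)
cooling: 84/84 (binding)
By complementary slackness, a constraint with positive slack has shadow price 0 → labor.

labor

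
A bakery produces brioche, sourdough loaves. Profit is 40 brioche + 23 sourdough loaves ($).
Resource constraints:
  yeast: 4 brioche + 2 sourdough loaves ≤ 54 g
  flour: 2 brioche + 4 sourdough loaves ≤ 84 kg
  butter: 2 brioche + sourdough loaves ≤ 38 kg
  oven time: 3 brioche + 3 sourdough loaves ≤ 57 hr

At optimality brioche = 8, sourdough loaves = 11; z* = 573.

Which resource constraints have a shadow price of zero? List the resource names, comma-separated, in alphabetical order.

yeast: 54/54 (binding)
flour: 60/84 (slack 24)
butter: 27/38 (slack 11)
oven time: 57/57 (binding)
By complementary slackness, a constraint with positive slack has shadow price 0 → butter, flour.

butter, flour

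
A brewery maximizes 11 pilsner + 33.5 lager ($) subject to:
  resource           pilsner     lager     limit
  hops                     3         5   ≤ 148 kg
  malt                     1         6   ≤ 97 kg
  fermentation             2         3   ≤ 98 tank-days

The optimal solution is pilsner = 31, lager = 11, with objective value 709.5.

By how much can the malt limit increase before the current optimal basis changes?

80.6

Binding constraints: hops, malt. The basis is B = [[3,5],[1,6]] with det 13.
Per unit increase in malt, x* moves by d = (-0.3846, 0.2308).
The basis stays optimal until pilsner reaches 0; allowable increase = 80.6 kg.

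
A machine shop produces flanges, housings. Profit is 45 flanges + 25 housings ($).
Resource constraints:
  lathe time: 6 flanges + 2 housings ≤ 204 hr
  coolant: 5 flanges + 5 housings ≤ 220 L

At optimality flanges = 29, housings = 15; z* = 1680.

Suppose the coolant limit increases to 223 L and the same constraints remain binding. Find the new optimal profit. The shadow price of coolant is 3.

1689

Δb = 3, so new z* = 1680 + (3)·(3) = 1680 + 9 = 1689.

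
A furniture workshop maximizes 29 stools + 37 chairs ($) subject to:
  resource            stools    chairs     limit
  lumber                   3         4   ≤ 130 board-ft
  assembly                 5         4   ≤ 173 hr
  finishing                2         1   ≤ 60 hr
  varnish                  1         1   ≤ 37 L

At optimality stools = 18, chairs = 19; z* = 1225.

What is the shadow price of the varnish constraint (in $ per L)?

5

Check each constraint at x*: lumber 130/130 (tight); assembly 166/173 (slack 7); finishing 55/60 (slack 5); varnish 37/37 (tight).
Slack constraints have shadow price 0 (complementary slackness).
From A_Bᵀ y = c: 3·y_lumber + 1·y_varnish = 29; 4·y_lumber + 1·y_varnish = 37.
This yields shadow prices y_lumber = 8, y_varnish = 5.
Shadow price of varnish = 5.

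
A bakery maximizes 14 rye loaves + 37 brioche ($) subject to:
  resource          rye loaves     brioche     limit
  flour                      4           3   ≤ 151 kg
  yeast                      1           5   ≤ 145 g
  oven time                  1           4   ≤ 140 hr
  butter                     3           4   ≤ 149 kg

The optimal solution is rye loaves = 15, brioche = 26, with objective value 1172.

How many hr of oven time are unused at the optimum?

21

oven time used = 1·15 + 4·26 = 119; slack = 140 − 119 = 21.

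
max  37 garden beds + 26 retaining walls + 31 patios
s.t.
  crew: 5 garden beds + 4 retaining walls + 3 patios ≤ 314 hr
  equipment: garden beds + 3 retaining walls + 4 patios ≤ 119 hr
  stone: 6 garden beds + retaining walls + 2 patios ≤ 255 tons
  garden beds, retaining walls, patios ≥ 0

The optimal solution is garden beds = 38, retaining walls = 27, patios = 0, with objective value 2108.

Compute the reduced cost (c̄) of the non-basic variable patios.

-7

Check each constraint at x*: crew 298/314 (slack 16); equipment 119/119 (tight); stone 255/255 (tight).
Slack constraints have shadow price 0 (complementary slackness).
From A_Bᵀ y = c: 1·y_equipment + 6·y_stone = 37; 3·y_equipment + 1·y_stone = 26.
→ y_equipment = 7 and y_stone = 5.
Reduced cost of patios: c₃ − yᵀa₃ = 31 − (7·4 + 5·2) = 31 − 38 = -7.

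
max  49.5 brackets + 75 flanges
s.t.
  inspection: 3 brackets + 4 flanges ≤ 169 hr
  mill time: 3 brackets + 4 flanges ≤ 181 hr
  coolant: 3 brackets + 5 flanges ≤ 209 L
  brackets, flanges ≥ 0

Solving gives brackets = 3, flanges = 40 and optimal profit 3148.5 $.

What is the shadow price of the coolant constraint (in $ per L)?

9

At the optimum: inspection uses 169 of 169 (binding); mill time uses 169 of 181 (slack = 12); coolant uses 209 of 209 (binding).
Slack constraints have shadow price 0 (complementary slackness).
From A_Bᵀ y = c: 3·y_inspection + 3·y_coolant = 49.5; 4·y_inspection + 5·y_coolant = 75.
Solving: y_inspection = 7.5, y_coolant = 9.
Shadow price of coolant = 9.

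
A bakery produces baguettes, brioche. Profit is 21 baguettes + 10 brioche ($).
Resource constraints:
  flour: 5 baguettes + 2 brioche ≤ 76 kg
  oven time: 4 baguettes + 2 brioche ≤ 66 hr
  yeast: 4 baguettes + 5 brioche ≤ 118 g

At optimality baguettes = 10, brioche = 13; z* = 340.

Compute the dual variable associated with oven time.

4

Check each constraint at x*: flour 76/76 (tight); oven time 66/66 (tight); yeast 105/118 (slack 13).
Since yeast is not tight, its dual is 0.
The binding rows give the dual system: 5·y_flour + 4·y_oven time = 21 and 2·y_flour + 2·y_oven time = 10.
This yields shadow prices y_flour = 1, y_oven time = 4.
Shadow price of oven time = 4.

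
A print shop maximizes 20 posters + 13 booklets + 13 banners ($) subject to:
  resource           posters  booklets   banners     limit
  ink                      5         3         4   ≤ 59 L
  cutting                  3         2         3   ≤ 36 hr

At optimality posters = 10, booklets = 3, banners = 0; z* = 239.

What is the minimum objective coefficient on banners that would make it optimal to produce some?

19

Check each constraint at x*: ink 59/59 (tight); cutting 36/36 (tight).
Dual feasibility on the basic columns requires 5·y_ink + 3·y_cutting = 20, 3·y_ink + 2·y_cutting = 13.
→ y_ink = 1 and y_cutting = 5.
banners enters the basis when its profit ≥ yᵀa₃ = 1·4 + 5·3 = 19.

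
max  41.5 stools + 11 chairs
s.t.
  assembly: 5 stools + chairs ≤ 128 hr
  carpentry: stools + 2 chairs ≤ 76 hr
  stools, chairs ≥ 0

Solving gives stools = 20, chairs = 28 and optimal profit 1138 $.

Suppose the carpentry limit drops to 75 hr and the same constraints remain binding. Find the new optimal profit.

1136.5

Check each constraint at x*: assembly 128/128 (tight); carpentry 76/76 (tight).
Dual feasibility on the basic columns requires 5·y_assembly + 1·y_carpentry = 41.5, 1·y_assembly + 2·y_carpentry = 11.
This yields shadow prices y_assembly = 8, y_carpentry = 1.5.
Δz = y_carpentry·Δb = 1.5 × (-1) = -1.5, so new z* = 1138 − 1.5 = 1136.5.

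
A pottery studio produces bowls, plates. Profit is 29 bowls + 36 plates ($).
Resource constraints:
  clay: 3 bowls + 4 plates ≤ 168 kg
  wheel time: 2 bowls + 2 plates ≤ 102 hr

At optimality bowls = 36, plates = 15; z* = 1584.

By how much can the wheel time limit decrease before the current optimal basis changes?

18

Binding constraints: clay, wheel time. The basis is B = [[3,4],[2,2]] with det -2.
Per unit decrease in wheel time, x* moves by d = (-2, 1.5).
The basis stays optimal until bowls reaches 0; allowable decrease = 18 hr.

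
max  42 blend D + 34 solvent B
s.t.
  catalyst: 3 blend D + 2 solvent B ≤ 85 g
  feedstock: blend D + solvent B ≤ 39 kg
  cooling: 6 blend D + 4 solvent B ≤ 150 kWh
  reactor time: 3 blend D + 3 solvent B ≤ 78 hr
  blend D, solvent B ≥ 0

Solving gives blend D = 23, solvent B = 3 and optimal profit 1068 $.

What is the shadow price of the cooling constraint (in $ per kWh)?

4

At the optimum: catalyst uses 75 of 85 (slack = 10); feedstock uses 26 of 39 (slack = 13); cooling uses 150 of 150 (binding); reactor time uses 78 of 78 (binding).
Since catalyst, feedstock are not tight, their duals are 0.
From A_Bᵀ y = c: 6·y_cooling + 3·y_reactor time = 42; 4·y_cooling + 3·y_reactor time = 34.
→ y_cooling = 4 and y_reactor time = 6.
Shadow price of cooling = 4.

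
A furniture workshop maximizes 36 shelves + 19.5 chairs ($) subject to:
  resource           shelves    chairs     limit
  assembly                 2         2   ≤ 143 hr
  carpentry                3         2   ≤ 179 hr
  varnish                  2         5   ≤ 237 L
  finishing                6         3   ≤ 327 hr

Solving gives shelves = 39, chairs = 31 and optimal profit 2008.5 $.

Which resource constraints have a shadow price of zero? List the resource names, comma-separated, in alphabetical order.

assembly: 140/143 (slack 3)
carpentry: 179/179 (binding)
varnish: 233/237 (slack 4)
finishing: 327/327 (binding)
By complementary slackness, a constraint with positive slack has shadow price 0 → assembly, varnish.

assembly, varnish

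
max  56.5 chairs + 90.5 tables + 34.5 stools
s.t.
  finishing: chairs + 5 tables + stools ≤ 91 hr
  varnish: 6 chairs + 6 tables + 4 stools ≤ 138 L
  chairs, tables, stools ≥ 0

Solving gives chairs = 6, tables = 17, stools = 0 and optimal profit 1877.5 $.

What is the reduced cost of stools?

At the optimum: finishing uses 91 of 91 (binding); varnish uses 138 of 138 (binding).
The binding rows give the dual system: 1·y_finishing + 6·y_varnish = 56.5 and 5·y_finishing + 6·y_varnish = 90.5.
Solving: y_finishing = 8.5, y_varnish = 8.
Reduced cost of stools: c₃ − yᵀa₃ = 34.5 − (8.5·1 + 8·4) = 34.5 − 40.5 = -6.

-6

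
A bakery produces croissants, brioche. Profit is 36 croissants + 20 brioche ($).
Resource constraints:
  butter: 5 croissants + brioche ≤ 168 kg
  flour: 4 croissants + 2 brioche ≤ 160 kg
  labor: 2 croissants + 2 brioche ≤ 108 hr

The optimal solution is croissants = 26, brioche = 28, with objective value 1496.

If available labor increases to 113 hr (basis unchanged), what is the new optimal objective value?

1506

At the optimum: butter uses 158 of 168 (slack = 10); flour uses 160 of 160 (binding); labor uses 108 of 108 (binding).
Since butter is not tight, its dual is 0.
Dual feasibility on the basic columns requires 4·y_flour + 2·y_labor = 36, 2·y_flour + 2·y_labor = 20.
This yields shadow prices y_flour = 8, y_labor = 2.
Δz = y_labor·Δb = 2 × (5) = 10, so new z* = 1496 + 10 = 1506.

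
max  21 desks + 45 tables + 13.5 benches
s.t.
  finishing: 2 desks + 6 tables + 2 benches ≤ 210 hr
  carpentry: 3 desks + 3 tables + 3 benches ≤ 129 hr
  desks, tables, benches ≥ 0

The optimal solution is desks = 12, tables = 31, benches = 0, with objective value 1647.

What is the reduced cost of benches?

Check each constraint at x*: finishing 210/210 (tight); carpentry 129/129 (tight).
From A_Bᵀ y = c: 2·y_finishing + 3·y_carpentry = 21; 6·y_finishing + 3·y_carpentry = 45.
→ y_finishing = 6 and y_carpentry = 3.
Reduced cost of benches: c₃ − yᵀa₃ = 13.5 − (6·2 + 3·3) = 13.5 − 21 = -7.5.

-7.5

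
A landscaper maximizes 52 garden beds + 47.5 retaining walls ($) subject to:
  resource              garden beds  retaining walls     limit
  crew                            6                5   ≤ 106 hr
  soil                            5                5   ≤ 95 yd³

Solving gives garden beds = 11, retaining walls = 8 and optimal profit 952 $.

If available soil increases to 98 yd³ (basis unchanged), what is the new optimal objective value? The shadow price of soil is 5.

967

Δb = 3, so new z* = 952 + (5)·(3) = 952 + 15 = 967.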